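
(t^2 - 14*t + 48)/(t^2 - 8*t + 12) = (t - 8)/(t - 2)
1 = 1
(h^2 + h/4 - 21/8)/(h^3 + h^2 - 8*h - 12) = (h^2 + h/4 - 21/8)/(h^3 + h^2 - 8*h - 12)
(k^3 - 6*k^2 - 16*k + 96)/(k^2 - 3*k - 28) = (k^2 - 10*k + 24)/(k - 7)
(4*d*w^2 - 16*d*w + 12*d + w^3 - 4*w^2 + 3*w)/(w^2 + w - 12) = (4*d*w - 4*d + w^2 - w)/(w + 4)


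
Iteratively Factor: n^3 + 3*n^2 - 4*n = (n)*(n^2 + 3*n - 4) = n*(n - 1)*(n + 4)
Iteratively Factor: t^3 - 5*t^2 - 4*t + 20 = (t - 2)*(t^2 - 3*t - 10) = (t - 5)*(t - 2)*(t + 2)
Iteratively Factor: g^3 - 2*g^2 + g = (g)*(g^2 - 2*g + 1) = g*(g - 1)*(g - 1)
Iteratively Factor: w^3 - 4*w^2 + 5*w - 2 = (w - 1)*(w^2 - 3*w + 2) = (w - 1)^2*(w - 2)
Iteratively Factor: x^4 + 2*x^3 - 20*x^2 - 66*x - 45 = (x - 5)*(x^3 + 7*x^2 + 15*x + 9) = (x - 5)*(x + 1)*(x^2 + 6*x + 9) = (x - 5)*(x + 1)*(x + 3)*(x + 3)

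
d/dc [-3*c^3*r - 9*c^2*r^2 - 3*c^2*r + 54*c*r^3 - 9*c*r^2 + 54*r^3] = 3*r*(-3*c^2 - 6*c*r - 2*c + 18*r^2 - 3*r)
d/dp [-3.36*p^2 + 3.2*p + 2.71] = 3.2 - 6.72*p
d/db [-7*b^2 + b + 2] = 1 - 14*b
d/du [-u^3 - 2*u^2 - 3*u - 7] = -3*u^2 - 4*u - 3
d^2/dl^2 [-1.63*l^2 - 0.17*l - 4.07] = -3.26000000000000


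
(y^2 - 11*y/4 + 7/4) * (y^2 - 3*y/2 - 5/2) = y^4 - 17*y^3/4 + 27*y^2/8 + 17*y/4 - 35/8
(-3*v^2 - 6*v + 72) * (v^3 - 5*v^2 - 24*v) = -3*v^5 + 9*v^4 + 174*v^3 - 216*v^2 - 1728*v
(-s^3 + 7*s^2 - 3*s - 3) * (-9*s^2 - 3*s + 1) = 9*s^5 - 60*s^4 + 5*s^3 + 43*s^2 + 6*s - 3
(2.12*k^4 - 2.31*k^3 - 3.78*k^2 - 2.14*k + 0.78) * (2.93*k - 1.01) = 6.2116*k^5 - 8.9095*k^4 - 8.7423*k^3 - 2.4524*k^2 + 4.4468*k - 0.7878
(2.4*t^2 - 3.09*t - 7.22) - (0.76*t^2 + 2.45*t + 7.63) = 1.64*t^2 - 5.54*t - 14.85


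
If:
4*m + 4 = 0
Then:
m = -1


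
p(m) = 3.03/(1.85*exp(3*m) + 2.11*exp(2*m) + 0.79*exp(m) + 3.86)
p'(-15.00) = 0.00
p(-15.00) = 0.78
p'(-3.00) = -0.01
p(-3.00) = 0.78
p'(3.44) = -0.00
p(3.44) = 0.00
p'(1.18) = -0.08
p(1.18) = 0.03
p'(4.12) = -0.00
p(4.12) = 0.00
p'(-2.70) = -0.01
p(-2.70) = 0.77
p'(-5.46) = -0.00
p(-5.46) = 0.78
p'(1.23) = -0.07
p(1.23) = 0.03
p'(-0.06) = -0.43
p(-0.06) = 0.38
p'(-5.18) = -0.00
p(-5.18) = 0.78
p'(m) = 3.03*(-5.55*exp(3*m) - 4.22*exp(2*m) - 0.79*exp(m))/(1.85*exp(3*m) + 2.11*exp(2*m) + 0.79*exp(m) + 3.86)^2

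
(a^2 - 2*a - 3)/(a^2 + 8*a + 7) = (a - 3)/(a + 7)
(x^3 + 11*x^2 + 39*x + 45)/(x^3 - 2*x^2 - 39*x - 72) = (x + 5)/(x - 8)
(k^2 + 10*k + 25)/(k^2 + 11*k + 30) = (k + 5)/(k + 6)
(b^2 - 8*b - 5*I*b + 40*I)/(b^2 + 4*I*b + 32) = (b^2 - 8*b - 5*I*b + 40*I)/(b^2 + 4*I*b + 32)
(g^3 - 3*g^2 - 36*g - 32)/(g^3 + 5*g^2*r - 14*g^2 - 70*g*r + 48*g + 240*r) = (g^2 + 5*g + 4)/(g^2 + 5*g*r - 6*g - 30*r)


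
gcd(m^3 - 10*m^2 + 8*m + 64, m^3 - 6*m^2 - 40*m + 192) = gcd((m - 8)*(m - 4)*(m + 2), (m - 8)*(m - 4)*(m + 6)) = m^2 - 12*m + 32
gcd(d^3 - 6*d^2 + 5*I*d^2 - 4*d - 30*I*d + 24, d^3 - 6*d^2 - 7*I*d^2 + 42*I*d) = d - 6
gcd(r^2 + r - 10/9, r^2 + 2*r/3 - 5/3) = r + 5/3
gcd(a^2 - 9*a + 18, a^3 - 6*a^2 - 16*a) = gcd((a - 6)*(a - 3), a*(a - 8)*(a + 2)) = 1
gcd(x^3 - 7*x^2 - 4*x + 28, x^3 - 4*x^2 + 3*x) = 1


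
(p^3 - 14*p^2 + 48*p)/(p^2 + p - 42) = p*(p - 8)/(p + 7)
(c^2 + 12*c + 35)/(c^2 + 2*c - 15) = (c + 7)/(c - 3)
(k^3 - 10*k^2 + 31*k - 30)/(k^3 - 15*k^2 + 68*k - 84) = (k^2 - 8*k + 15)/(k^2 - 13*k + 42)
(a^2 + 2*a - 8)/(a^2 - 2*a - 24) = (a - 2)/(a - 6)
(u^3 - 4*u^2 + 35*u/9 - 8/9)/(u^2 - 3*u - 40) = (-9*u^3 + 36*u^2 - 35*u + 8)/(9*(-u^2 + 3*u + 40))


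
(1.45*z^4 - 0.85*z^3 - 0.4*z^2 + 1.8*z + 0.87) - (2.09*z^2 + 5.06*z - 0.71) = 1.45*z^4 - 0.85*z^3 - 2.49*z^2 - 3.26*z + 1.58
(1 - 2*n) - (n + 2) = -3*n - 1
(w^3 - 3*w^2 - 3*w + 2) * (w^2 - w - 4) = w^5 - 4*w^4 - 4*w^3 + 17*w^2 + 10*w - 8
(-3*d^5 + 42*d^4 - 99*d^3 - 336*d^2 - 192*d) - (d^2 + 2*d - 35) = -3*d^5 + 42*d^4 - 99*d^3 - 337*d^2 - 194*d + 35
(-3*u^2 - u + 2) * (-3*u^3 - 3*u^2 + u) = 9*u^5 + 12*u^4 - 6*u^3 - 7*u^2 + 2*u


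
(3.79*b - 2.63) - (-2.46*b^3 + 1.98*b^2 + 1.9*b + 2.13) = 2.46*b^3 - 1.98*b^2 + 1.89*b - 4.76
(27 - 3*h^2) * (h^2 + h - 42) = -3*h^4 - 3*h^3 + 153*h^2 + 27*h - 1134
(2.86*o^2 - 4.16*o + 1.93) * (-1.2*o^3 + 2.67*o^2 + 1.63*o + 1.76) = -3.432*o^5 + 12.6282*o^4 - 8.7614*o^3 + 3.4059*o^2 - 4.1757*o + 3.3968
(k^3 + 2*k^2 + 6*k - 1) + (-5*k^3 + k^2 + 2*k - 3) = -4*k^3 + 3*k^2 + 8*k - 4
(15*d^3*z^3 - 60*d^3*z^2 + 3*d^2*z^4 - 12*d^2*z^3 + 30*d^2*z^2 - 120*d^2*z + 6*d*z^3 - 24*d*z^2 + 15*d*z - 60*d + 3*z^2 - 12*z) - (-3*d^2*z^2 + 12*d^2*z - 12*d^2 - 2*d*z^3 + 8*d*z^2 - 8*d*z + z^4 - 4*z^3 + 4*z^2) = 15*d^3*z^3 - 60*d^3*z^2 + 3*d^2*z^4 - 12*d^2*z^3 + 33*d^2*z^2 - 132*d^2*z + 12*d^2 + 8*d*z^3 - 32*d*z^2 + 23*d*z - 60*d - z^4 + 4*z^3 - z^2 - 12*z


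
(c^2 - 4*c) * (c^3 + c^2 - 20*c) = c^5 - 3*c^4 - 24*c^3 + 80*c^2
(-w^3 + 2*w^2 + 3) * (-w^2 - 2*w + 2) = w^5 - 6*w^3 + w^2 - 6*w + 6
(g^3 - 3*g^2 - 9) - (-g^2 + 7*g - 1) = g^3 - 2*g^2 - 7*g - 8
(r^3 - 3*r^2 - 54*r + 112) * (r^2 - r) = r^5 - 4*r^4 - 51*r^3 + 166*r^2 - 112*r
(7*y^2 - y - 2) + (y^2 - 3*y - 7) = 8*y^2 - 4*y - 9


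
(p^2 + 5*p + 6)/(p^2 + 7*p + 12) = (p + 2)/(p + 4)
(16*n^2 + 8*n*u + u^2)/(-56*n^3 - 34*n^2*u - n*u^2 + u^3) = (4*n + u)/(-14*n^2 - 5*n*u + u^2)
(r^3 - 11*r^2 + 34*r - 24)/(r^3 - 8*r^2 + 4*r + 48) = (r - 1)/(r + 2)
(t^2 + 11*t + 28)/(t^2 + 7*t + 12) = (t + 7)/(t + 3)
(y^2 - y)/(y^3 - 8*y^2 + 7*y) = 1/(y - 7)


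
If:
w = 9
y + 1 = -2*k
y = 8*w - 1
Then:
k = -36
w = 9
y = 71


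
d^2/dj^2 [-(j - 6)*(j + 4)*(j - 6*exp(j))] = 6*j^2*exp(j) + 12*j*exp(j) - 6*j - 156*exp(j) + 4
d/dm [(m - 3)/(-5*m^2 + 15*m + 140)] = (-m^2 + 3*m + (m - 3)*(2*m - 3) + 28)/(5*(-m^2 + 3*m + 28)^2)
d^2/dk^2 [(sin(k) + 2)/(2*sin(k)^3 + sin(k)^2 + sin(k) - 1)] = (-16*sin(k)^7 - 78*sin(k)^6 - 13*sin(k)^5 + 67*sin(k)^4 + 14*sin(k)^3 + 49*sin(k)^2 + 39*sin(k) + 10)/(2*sin(k)^3 + sin(k)^2 + sin(k) - 1)^3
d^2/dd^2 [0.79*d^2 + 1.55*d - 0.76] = 1.58000000000000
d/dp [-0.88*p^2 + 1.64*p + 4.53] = 1.64 - 1.76*p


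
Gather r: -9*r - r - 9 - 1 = -10*r - 10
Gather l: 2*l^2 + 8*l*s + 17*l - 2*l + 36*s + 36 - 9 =2*l^2 + l*(8*s + 15) + 36*s + 27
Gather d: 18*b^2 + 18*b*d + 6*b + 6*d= 18*b^2 + 6*b + d*(18*b + 6)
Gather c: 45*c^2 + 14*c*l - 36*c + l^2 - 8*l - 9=45*c^2 + c*(14*l - 36) + l^2 - 8*l - 9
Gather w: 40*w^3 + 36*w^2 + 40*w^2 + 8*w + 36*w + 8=40*w^3 + 76*w^2 + 44*w + 8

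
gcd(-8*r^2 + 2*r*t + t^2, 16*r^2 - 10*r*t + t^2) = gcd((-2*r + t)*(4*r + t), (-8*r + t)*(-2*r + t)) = 2*r - t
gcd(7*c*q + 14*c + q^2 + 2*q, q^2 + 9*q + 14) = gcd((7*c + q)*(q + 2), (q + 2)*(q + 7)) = q + 2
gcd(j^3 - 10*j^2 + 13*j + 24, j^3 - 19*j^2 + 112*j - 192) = j^2 - 11*j + 24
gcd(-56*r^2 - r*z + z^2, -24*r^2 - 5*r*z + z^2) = -8*r + z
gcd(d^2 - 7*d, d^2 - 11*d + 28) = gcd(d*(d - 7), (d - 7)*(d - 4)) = d - 7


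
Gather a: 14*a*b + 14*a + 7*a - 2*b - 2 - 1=a*(14*b + 21) - 2*b - 3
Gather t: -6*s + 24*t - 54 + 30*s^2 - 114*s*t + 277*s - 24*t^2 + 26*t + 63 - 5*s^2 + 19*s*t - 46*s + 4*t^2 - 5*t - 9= 25*s^2 + 225*s - 20*t^2 + t*(45 - 95*s)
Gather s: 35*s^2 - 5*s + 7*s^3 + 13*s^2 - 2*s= 7*s^3 + 48*s^2 - 7*s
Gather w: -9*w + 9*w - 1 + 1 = 0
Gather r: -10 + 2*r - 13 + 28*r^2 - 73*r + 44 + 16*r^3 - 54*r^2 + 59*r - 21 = 16*r^3 - 26*r^2 - 12*r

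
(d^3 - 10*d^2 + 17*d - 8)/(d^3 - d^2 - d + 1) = (d - 8)/(d + 1)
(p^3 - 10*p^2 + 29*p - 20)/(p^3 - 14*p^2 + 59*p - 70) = (p^2 - 5*p + 4)/(p^2 - 9*p + 14)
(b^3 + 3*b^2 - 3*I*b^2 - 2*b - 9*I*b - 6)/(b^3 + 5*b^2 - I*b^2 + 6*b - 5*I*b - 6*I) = (b - 2*I)/(b + 2)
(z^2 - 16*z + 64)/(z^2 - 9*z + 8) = (z - 8)/(z - 1)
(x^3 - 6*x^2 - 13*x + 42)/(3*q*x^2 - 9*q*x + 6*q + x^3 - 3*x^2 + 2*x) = (x^2 - 4*x - 21)/(3*q*x - 3*q + x^2 - x)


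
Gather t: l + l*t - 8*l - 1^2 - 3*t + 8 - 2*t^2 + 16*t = -7*l - 2*t^2 + t*(l + 13) + 7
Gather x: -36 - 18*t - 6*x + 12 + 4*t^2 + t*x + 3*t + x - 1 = 4*t^2 - 15*t + x*(t - 5) - 25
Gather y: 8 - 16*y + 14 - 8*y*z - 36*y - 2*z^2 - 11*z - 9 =y*(-8*z - 52) - 2*z^2 - 11*z + 13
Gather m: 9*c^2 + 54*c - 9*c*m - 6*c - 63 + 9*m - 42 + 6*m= 9*c^2 + 48*c + m*(15 - 9*c) - 105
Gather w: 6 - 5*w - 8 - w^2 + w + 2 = -w^2 - 4*w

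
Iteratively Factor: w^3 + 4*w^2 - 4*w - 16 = (w + 2)*(w^2 + 2*w - 8) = (w - 2)*(w + 2)*(w + 4)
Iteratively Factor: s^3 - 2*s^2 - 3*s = (s)*(s^2 - 2*s - 3) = s*(s - 3)*(s + 1)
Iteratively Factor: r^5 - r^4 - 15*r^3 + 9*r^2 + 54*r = (r - 3)*(r^4 + 2*r^3 - 9*r^2 - 18*r) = (r - 3)*(r + 2)*(r^3 - 9*r) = (r - 3)^2*(r + 2)*(r^2 + 3*r) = r*(r - 3)^2*(r + 2)*(r + 3)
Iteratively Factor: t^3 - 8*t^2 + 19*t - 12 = (t - 3)*(t^2 - 5*t + 4) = (t - 4)*(t - 3)*(t - 1)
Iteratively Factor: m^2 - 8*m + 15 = (m - 5)*(m - 3)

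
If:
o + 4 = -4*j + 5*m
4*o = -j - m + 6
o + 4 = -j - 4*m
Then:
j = -11/4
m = -11/12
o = 29/12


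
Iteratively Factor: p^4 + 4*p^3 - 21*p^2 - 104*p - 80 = (p + 4)*(p^3 - 21*p - 20) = (p + 4)^2*(p^2 - 4*p - 5) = (p + 1)*(p + 4)^2*(p - 5)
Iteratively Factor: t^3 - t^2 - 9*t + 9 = (t - 1)*(t^2 - 9) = (t - 3)*(t - 1)*(t + 3)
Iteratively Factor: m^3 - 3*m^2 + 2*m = (m - 2)*(m^2 - m) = m*(m - 2)*(m - 1)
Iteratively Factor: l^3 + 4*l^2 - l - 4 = (l - 1)*(l^2 + 5*l + 4) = (l - 1)*(l + 4)*(l + 1)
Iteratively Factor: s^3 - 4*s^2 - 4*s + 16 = (s - 4)*(s^2 - 4) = (s - 4)*(s + 2)*(s - 2)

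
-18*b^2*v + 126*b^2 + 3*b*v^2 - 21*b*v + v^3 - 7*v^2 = (-3*b + v)*(6*b + v)*(v - 7)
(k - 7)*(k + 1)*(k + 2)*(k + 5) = k^4 + k^3 - 39*k^2 - 109*k - 70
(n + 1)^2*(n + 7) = n^3 + 9*n^2 + 15*n + 7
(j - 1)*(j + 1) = j^2 - 1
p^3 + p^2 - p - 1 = (p - 1)*(p + 1)^2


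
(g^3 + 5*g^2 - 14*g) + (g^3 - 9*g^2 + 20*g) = 2*g^3 - 4*g^2 + 6*g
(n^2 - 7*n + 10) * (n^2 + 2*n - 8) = n^4 - 5*n^3 - 12*n^2 + 76*n - 80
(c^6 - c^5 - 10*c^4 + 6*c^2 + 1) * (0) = 0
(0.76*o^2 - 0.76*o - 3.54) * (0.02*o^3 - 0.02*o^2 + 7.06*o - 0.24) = 0.0152*o^5 - 0.0304*o^4 + 5.31*o^3 - 5.4772*o^2 - 24.81*o + 0.8496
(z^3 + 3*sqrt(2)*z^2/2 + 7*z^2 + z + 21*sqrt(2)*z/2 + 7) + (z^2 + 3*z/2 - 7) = z^3 + 3*sqrt(2)*z^2/2 + 8*z^2 + 5*z/2 + 21*sqrt(2)*z/2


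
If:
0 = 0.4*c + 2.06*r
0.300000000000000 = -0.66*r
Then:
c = 2.34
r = -0.45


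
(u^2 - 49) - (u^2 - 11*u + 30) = 11*u - 79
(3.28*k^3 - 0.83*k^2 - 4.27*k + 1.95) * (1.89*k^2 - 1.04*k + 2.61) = 6.1992*k^5 - 4.9799*k^4 + 1.3537*k^3 + 5.96*k^2 - 13.1727*k + 5.0895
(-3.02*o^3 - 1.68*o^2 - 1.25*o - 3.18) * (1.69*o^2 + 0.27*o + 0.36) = -5.1038*o^5 - 3.6546*o^4 - 3.6533*o^3 - 6.3165*o^2 - 1.3086*o - 1.1448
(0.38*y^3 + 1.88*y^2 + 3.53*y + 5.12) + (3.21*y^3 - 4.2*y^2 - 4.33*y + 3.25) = 3.59*y^3 - 2.32*y^2 - 0.8*y + 8.37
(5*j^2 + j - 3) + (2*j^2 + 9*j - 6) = 7*j^2 + 10*j - 9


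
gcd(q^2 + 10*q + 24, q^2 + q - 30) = q + 6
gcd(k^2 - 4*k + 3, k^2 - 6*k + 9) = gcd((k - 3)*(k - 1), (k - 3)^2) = k - 3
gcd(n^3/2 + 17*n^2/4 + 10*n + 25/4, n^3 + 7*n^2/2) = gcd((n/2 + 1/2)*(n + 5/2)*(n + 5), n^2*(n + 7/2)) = 1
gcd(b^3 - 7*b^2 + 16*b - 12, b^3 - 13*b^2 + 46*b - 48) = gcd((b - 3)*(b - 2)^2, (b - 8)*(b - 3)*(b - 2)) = b^2 - 5*b + 6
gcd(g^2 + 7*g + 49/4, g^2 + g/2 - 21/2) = g + 7/2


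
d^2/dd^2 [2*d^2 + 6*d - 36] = 4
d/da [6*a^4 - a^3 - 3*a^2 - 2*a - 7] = 24*a^3 - 3*a^2 - 6*a - 2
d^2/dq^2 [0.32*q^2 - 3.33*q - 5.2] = 0.640000000000000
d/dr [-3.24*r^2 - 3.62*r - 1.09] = -6.48*r - 3.62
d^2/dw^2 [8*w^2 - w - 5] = 16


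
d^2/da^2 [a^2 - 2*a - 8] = 2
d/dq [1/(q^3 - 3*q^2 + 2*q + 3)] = (-3*q^2 + 6*q - 2)/(q^3 - 3*q^2 + 2*q + 3)^2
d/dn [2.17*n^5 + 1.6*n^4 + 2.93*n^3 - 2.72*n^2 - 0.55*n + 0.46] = 10.85*n^4 + 6.4*n^3 + 8.79*n^2 - 5.44*n - 0.55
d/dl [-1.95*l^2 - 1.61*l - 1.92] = -3.9*l - 1.61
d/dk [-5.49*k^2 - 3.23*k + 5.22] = -10.98*k - 3.23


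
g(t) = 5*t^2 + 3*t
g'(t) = 10*t + 3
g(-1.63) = 8.39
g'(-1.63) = -13.30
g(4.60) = 119.60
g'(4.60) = 49.00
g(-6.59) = 197.37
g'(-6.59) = -62.90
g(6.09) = 203.71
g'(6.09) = 63.90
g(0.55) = 3.16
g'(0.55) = 8.50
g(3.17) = 59.75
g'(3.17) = 34.70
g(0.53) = 2.99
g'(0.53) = 8.30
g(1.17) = 10.35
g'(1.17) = 14.70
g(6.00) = 198.00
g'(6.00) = 63.00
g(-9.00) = 378.00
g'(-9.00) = -87.00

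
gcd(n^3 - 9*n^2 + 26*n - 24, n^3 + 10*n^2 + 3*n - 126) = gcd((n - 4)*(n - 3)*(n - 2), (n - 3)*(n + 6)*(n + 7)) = n - 3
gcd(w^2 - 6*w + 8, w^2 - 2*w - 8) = w - 4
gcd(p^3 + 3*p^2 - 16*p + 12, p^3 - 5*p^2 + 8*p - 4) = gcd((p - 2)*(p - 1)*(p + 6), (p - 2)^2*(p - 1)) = p^2 - 3*p + 2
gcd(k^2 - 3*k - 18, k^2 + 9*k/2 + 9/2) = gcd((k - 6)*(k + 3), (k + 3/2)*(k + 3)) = k + 3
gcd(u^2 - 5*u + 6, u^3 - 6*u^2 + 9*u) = u - 3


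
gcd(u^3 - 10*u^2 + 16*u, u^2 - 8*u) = u^2 - 8*u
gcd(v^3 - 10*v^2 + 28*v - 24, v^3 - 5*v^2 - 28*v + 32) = 1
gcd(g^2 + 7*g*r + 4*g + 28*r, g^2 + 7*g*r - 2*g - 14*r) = g + 7*r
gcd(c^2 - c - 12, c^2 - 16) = c - 4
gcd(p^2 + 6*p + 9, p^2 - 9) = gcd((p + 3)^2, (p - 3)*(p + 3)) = p + 3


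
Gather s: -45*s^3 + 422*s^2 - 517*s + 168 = -45*s^3 + 422*s^2 - 517*s + 168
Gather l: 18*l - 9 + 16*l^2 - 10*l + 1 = 16*l^2 + 8*l - 8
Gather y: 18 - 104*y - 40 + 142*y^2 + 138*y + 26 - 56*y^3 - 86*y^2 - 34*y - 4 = -56*y^3 + 56*y^2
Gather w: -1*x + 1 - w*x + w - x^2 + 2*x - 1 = w*(1 - x) - x^2 + x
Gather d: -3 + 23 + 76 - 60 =36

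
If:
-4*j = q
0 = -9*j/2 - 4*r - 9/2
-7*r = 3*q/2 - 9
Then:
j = -45/37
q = 180/37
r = 9/37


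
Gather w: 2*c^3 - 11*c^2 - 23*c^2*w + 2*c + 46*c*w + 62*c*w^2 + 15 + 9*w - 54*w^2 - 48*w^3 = 2*c^3 - 11*c^2 + 2*c - 48*w^3 + w^2*(62*c - 54) + w*(-23*c^2 + 46*c + 9) + 15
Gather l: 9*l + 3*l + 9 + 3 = 12*l + 12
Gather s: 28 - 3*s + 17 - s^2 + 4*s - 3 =-s^2 + s + 42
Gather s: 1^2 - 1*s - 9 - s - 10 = -2*s - 18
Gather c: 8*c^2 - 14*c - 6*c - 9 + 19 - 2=8*c^2 - 20*c + 8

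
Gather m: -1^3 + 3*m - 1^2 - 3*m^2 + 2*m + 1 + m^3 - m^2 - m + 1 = m^3 - 4*m^2 + 4*m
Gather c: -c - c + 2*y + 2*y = -2*c + 4*y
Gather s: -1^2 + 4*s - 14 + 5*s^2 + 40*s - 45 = 5*s^2 + 44*s - 60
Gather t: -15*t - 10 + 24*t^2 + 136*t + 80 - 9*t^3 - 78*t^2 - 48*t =-9*t^3 - 54*t^2 + 73*t + 70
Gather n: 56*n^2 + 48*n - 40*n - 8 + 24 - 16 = 56*n^2 + 8*n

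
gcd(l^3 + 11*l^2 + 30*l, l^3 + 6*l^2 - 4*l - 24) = l + 6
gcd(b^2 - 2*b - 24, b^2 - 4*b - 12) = b - 6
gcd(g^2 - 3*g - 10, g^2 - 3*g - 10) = g^2 - 3*g - 10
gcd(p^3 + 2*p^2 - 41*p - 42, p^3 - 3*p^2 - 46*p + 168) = p^2 + p - 42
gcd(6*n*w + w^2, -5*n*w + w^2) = w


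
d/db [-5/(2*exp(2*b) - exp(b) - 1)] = (20*exp(b) - 5)*exp(b)/(-2*exp(2*b) + exp(b) + 1)^2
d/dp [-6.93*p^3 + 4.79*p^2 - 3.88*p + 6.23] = -20.79*p^2 + 9.58*p - 3.88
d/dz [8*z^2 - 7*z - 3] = 16*z - 7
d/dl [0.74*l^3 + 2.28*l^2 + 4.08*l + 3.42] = 2.22*l^2 + 4.56*l + 4.08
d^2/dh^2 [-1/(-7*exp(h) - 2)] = (49*exp(h) - 14)*exp(h)/(7*exp(h) + 2)^3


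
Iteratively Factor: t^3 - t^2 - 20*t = (t + 4)*(t^2 - 5*t) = (t - 5)*(t + 4)*(t)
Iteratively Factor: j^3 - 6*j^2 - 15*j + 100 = (j - 5)*(j^2 - j - 20) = (j - 5)*(j + 4)*(j - 5)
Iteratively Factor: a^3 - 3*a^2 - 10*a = (a)*(a^2 - 3*a - 10) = a*(a - 5)*(a + 2)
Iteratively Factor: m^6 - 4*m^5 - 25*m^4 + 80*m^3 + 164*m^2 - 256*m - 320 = (m + 1)*(m^5 - 5*m^4 - 20*m^3 + 100*m^2 + 64*m - 320) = (m - 5)*(m + 1)*(m^4 - 20*m^2 + 64) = (m - 5)*(m + 1)*(m + 4)*(m^3 - 4*m^2 - 4*m + 16) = (m - 5)*(m - 4)*(m + 1)*(m + 4)*(m^2 - 4) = (m - 5)*(m - 4)*(m + 1)*(m + 2)*(m + 4)*(m - 2)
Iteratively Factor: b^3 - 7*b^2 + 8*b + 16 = (b - 4)*(b^2 - 3*b - 4) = (b - 4)^2*(b + 1)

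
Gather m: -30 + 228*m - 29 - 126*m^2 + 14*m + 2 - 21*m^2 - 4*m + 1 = -147*m^2 + 238*m - 56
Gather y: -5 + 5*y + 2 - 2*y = 3*y - 3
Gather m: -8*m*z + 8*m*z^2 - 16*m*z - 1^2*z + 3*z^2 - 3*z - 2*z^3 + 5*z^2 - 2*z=m*(8*z^2 - 24*z) - 2*z^3 + 8*z^2 - 6*z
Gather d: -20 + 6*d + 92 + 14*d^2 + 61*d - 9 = 14*d^2 + 67*d + 63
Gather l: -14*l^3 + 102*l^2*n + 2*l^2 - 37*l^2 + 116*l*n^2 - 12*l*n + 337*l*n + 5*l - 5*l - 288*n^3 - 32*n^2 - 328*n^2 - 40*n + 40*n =-14*l^3 + l^2*(102*n - 35) + l*(116*n^2 + 325*n) - 288*n^3 - 360*n^2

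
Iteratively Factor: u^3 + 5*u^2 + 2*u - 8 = (u + 4)*(u^2 + u - 2) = (u + 2)*(u + 4)*(u - 1)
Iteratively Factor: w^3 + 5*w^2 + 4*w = (w + 1)*(w^2 + 4*w) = w*(w + 1)*(w + 4)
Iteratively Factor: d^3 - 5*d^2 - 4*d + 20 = (d - 2)*(d^2 - 3*d - 10) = (d - 2)*(d + 2)*(d - 5)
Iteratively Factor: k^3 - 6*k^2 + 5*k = (k)*(k^2 - 6*k + 5) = k*(k - 5)*(k - 1)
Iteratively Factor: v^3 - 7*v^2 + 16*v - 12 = (v - 3)*(v^2 - 4*v + 4) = (v - 3)*(v - 2)*(v - 2)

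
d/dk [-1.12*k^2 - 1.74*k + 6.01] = -2.24*k - 1.74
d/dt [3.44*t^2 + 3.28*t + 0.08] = 6.88*t + 3.28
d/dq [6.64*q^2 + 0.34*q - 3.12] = 13.28*q + 0.34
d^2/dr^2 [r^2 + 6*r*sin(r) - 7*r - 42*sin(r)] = -6*r*sin(r) + 42*sin(r) + 12*cos(r) + 2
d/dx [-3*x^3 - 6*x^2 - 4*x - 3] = -9*x^2 - 12*x - 4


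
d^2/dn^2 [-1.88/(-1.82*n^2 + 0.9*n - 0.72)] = (-12.454624*n^2 + 6.15888*n + 1.88*(3.64*n - 0.9)*(7.28*n - 1.8) - 4.927104)/(1.82*n^2 - 0.9*n + 0.72)^3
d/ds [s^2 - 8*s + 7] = 2*s - 8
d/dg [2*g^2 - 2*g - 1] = 4*g - 2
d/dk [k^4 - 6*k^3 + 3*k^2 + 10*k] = 4*k^3 - 18*k^2 + 6*k + 10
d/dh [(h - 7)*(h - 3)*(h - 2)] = 3*h^2 - 24*h + 41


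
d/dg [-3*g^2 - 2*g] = -6*g - 2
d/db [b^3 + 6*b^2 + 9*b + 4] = 3*b^2 + 12*b + 9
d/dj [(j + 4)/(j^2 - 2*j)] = (-j^2 - 8*j + 8)/(j^2*(j^2 - 4*j + 4))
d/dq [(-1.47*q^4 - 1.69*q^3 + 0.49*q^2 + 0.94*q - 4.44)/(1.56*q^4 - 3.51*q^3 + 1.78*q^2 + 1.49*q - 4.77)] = (7.7961*q^6 - 6.762*q^5 - 12.2584*q^4 + 57.3158*q^3 - 23.5124*q^2 + 11.1318*q + 2.1318)/(2.4336*q^8 - 10.9512*q^7 + 17.8737*q^6 - 7.8468*q^5 - 22.1738*q^4 + 38.7898*q^3 - 14.7611*q^2 - 14.2146*q + 22.7529)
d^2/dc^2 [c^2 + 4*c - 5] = 2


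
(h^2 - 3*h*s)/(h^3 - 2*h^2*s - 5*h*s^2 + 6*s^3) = h/(h^2 + h*s - 2*s^2)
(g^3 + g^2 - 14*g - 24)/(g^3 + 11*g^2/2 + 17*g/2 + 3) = 2*(g - 4)/(2*g + 1)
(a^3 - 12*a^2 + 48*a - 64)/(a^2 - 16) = (a^2 - 8*a + 16)/(a + 4)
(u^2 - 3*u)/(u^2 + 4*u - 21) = u/(u + 7)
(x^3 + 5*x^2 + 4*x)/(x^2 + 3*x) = (x^2 + 5*x + 4)/(x + 3)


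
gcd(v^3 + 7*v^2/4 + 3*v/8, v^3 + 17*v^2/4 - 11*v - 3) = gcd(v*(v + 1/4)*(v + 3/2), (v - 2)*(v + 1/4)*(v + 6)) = v + 1/4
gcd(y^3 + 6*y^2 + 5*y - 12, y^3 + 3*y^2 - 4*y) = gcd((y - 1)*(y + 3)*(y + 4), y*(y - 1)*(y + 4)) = y^2 + 3*y - 4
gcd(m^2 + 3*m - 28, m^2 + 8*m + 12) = 1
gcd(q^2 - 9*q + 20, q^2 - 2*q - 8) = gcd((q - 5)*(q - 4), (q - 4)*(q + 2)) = q - 4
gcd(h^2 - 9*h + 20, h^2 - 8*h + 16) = h - 4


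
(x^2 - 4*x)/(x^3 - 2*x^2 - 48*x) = (4 - x)/(-x^2 + 2*x + 48)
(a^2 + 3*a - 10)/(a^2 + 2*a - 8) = (a + 5)/(a + 4)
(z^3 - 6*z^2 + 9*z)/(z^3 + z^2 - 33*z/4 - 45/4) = 4*z*(z - 3)/(4*z^2 + 16*z + 15)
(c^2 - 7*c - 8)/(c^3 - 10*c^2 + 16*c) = (c + 1)/(c*(c - 2))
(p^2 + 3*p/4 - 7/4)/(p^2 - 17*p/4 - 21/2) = (p - 1)/(p - 6)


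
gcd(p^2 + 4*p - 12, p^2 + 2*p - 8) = p - 2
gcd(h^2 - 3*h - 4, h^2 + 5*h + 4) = h + 1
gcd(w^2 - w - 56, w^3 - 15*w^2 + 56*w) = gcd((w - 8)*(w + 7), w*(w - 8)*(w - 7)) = w - 8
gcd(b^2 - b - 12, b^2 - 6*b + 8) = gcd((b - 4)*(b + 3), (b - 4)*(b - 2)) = b - 4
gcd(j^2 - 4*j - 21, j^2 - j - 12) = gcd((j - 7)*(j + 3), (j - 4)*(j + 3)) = j + 3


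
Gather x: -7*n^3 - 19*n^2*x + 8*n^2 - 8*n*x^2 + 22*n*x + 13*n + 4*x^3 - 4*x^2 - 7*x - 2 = -7*n^3 + 8*n^2 + 13*n + 4*x^3 + x^2*(-8*n - 4) + x*(-19*n^2 + 22*n - 7) - 2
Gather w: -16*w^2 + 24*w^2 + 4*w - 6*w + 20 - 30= 8*w^2 - 2*w - 10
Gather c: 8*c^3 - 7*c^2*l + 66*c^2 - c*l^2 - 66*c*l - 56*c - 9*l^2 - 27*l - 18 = 8*c^3 + c^2*(66 - 7*l) + c*(-l^2 - 66*l - 56) - 9*l^2 - 27*l - 18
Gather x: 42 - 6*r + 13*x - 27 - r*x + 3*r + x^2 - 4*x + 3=-3*r + x^2 + x*(9 - r) + 18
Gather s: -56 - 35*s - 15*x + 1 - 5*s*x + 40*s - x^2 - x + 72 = s*(5 - 5*x) - x^2 - 16*x + 17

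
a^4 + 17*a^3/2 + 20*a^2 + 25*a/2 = a*(a + 1)*(a + 5/2)*(a + 5)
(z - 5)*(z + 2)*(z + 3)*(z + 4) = z^4 + 4*z^3 - 19*z^2 - 106*z - 120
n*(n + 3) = n^2 + 3*n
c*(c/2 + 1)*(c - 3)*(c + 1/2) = c^4/2 - c^3/4 - 13*c^2/4 - 3*c/2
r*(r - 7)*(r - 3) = r^3 - 10*r^2 + 21*r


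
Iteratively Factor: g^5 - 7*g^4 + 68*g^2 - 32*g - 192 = (g + 2)*(g^4 - 9*g^3 + 18*g^2 + 32*g - 96) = (g + 2)^2*(g^3 - 11*g^2 + 40*g - 48) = (g - 3)*(g + 2)^2*(g^2 - 8*g + 16) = (g - 4)*(g - 3)*(g + 2)^2*(g - 4)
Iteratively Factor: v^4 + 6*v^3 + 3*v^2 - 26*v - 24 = (v + 4)*(v^3 + 2*v^2 - 5*v - 6) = (v - 2)*(v + 4)*(v^2 + 4*v + 3) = (v - 2)*(v + 1)*(v + 4)*(v + 3)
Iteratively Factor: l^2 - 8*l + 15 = (l - 5)*(l - 3)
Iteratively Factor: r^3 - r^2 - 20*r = (r)*(r^2 - r - 20) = r*(r - 5)*(r + 4)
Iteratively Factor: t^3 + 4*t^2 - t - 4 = (t + 4)*(t^2 - 1) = (t + 1)*(t + 4)*(t - 1)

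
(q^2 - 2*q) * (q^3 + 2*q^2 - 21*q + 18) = q^5 - 25*q^3 + 60*q^2 - 36*q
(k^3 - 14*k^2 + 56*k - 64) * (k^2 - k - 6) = k^5 - 15*k^4 + 64*k^3 - 36*k^2 - 272*k + 384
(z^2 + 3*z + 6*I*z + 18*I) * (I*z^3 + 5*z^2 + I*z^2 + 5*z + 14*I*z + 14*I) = I*z^5 - z^4 + 4*I*z^4 - 4*z^3 + 47*I*z^3 - 87*z^2 + 176*I*z^2 - 336*z + 132*I*z - 252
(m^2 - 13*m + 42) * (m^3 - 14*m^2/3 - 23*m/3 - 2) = m^5 - 53*m^4/3 + 95*m^3 - 295*m^2/3 - 296*m - 84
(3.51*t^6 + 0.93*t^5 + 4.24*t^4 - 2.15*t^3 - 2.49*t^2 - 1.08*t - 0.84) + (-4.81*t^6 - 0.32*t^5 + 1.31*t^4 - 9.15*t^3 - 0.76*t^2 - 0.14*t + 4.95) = -1.3*t^6 + 0.61*t^5 + 5.55*t^4 - 11.3*t^3 - 3.25*t^2 - 1.22*t + 4.11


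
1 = 1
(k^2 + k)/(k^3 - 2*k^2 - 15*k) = (k + 1)/(k^2 - 2*k - 15)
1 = 1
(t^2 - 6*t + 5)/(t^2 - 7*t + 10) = (t - 1)/(t - 2)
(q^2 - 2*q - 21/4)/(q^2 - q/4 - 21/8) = 2*(2*q - 7)/(4*q - 7)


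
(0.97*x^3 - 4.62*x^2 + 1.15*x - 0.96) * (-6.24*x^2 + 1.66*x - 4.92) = -6.0528*x^5 + 30.439*x^4 - 19.6176*x^3 + 30.6298*x^2 - 7.2516*x + 4.7232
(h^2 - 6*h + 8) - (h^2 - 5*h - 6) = 14 - h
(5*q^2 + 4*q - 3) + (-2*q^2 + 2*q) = 3*q^2 + 6*q - 3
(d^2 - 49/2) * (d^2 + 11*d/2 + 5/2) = d^4 + 11*d^3/2 - 22*d^2 - 539*d/4 - 245/4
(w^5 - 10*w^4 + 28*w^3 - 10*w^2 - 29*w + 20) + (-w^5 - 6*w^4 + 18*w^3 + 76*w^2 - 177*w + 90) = -16*w^4 + 46*w^3 + 66*w^2 - 206*w + 110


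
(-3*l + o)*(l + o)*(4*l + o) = -12*l^3 - 11*l^2*o + 2*l*o^2 + o^3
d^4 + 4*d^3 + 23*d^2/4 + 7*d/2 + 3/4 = (d + 1/2)*(d + 1)^2*(d + 3/2)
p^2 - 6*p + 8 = (p - 4)*(p - 2)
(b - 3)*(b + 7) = b^2 + 4*b - 21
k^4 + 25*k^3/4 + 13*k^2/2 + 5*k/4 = k*(k + 1/4)*(k + 1)*(k + 5)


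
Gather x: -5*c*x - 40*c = -5*c*x - 40*c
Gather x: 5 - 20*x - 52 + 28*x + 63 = 8*x + 16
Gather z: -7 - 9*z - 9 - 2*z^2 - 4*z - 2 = -2*z^2 - 13*z - 18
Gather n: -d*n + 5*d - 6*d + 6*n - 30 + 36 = -d + n*(6 - d) + 6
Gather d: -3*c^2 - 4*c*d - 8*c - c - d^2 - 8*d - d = -3*c^2 - 9*c - d^2 + d*(-4*c - 9)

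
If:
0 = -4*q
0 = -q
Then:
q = 0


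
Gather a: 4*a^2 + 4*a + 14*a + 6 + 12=4*a^2 + 18*a + 18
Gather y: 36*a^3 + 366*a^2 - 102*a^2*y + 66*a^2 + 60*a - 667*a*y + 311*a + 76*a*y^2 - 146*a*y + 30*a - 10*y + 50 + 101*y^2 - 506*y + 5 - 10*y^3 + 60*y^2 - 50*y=36*a^3 + 432*a^2 + 401*a - 10*y^3 + y^2*(76*a + 161) + y*(-102*a^2 - 813*a - 566) + 55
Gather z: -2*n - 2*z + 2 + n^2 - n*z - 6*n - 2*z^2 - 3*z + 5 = n^2 - 8*n - 2*z^2 + z*(-n - 5) + 7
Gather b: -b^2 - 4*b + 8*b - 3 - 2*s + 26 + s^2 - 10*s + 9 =-b^2 + 4*b + s^2 - 12*s + 32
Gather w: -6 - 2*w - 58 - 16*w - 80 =-18*w - 144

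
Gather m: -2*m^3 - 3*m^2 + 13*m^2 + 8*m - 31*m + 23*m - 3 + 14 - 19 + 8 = -2*m^3 + 10*m^2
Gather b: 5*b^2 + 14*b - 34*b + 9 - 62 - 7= 5*b^2 - 20*b - 60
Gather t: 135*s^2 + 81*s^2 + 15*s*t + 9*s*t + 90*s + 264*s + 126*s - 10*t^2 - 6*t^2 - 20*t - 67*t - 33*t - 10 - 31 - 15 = 216*s^2 + 480*s - 16*t^2 + t*(24*s - 120) - 56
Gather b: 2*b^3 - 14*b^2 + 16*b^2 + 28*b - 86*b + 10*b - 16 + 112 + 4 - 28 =2*b^3 + 2*b^2 - 48*b + 72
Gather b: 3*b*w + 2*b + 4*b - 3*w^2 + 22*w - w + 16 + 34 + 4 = b*(3*w + 6) - 3*w^2 + 21*w + 54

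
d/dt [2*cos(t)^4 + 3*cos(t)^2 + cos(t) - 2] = -sin(t) - 5*sin(2*t) - sin(4*t)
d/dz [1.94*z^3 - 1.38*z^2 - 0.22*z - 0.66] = 5.82*z^2 - 2.76*z - 0.22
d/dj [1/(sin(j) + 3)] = -cos(j)/(sin(j) + 3)^2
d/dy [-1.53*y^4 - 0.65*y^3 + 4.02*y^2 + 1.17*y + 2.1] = -6.12*y^3 - 1.95*y^2 + 8.04*y + 1.17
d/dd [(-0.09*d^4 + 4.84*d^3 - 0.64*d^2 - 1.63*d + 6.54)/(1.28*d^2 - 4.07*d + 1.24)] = (-0.2304*d^5 + 7.2941*d^4 - 39.844*d^3 + 22.696*d^2 - 18.3296*d + 24.5966)/(1.6384*d^4 - 10.4192*d^3 + 19.7393*d^2 - 10.0936*d + 1.5376)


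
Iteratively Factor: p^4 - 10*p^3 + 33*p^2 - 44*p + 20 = (p - 2)*(p^3 - 8*p^2 + 17*p - 10) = (p - 2)*(p - 1)*(p^2 - 7*p + 10) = (p - 2)^2*(p - 1)*(p - 5)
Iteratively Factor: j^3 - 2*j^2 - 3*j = (j - 3)*(j^2 + j) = (j - 3)*(j + 1)*(j)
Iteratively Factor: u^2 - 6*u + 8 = (u - 4)*(u - 2)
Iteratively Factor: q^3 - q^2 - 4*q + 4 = (q - 1)*(q^2 - 4) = (q - 1)*(q + 2)*(q - 2)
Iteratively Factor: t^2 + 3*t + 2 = (t + 1)*(t + 2)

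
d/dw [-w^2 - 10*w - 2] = -2*w - 10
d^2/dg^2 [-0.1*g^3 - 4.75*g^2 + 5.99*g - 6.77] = -0.6*g - 9.5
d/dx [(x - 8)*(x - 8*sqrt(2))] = 2*x - 8*sqrt(2) - 8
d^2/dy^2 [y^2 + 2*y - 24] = 2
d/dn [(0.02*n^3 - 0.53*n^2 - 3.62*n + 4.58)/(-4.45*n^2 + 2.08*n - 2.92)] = (-0.089*n^4 + 0.0831999999999997*n^3 - 17.3866*n^2 + 43.8572*n + 1.044)/(19.8025*n^4 - 18.512*n^3 + 30.3144*n^2 - 12.1472*n + 8.5264)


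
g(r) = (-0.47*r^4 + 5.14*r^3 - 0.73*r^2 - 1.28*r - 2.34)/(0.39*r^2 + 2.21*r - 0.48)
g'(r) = (-0.78*r - 2.21)*(-0.47*r^4 + 5.14*r^3 - 0.73*r^2 - 1.28*r - 2.34)/(0.39*r^2 + 2.21*r - 0.48)^2 + (-1.88*r^3 + 15.42*r^2 - 1.46*r - 1.28)/(0.39*r^2 + 2.21*r - 0.48)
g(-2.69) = 35.76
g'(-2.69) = -40.75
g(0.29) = -13.68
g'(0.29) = 169.77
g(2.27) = 5.90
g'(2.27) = 4.49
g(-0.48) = 1.71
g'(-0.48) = -0.02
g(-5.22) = 788.59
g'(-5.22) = -1556.12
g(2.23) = 5.72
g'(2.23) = 4.49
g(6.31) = 17.48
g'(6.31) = 0.22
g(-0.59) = 1.79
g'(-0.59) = -1.34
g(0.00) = 4.88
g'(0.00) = 25.11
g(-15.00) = -762.91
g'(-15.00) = 47.95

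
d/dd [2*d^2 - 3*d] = 4*d - 3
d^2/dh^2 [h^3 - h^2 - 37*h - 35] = 6*h - 2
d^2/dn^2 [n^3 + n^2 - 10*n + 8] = 6*n + 2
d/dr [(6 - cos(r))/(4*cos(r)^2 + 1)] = (24*sin(2*r) - sin(3*r))/(2*cos(2*r) + 3)^2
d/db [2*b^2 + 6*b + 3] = 4*b + 6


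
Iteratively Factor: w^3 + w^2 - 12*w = (w + 4)*(w^2 - 3*w) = w*(w + 4)*(w - 3)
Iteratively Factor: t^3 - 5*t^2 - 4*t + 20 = (t + 2)*(t^2 - 7*t + 10) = (t - 5)*(t + 2)*(t - 2)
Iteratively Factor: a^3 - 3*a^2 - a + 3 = (a - 3)*(a^2 - 1) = (a - 3)*(a - 1)*(a + 1)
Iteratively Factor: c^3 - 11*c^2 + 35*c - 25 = (c - 1)*(c^2 - 10*c + 25) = (c - 5)*(c - 1)*(c - 5)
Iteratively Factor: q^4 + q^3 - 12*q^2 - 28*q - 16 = (q + 1)*(q^3 - 12*q - 16) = (q + 1)*(q + 2)*(q^2 - 2*q - 8) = (q - 4)*(q + 1)*(q + 2)*(q + 2)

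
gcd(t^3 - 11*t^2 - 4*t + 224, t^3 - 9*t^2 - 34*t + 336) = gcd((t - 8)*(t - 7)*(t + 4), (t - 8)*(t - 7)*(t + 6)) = t^2 - 15*t + 56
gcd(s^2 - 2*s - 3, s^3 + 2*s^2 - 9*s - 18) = s - 3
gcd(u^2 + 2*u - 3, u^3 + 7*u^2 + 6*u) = 1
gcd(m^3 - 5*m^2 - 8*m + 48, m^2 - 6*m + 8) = m - 4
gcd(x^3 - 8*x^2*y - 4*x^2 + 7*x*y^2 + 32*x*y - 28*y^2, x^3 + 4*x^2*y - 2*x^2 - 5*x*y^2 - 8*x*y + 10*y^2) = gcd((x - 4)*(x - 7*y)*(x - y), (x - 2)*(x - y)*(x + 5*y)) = x - y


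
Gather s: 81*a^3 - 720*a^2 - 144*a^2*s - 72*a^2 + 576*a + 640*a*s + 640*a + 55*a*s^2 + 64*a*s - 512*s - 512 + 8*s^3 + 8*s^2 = 81*a^3 - 792*a^2 + 1216*a + 8*s^3 + s^2*(55*a + 8) + s*(-144*a^2 + 704*a - 512) - 512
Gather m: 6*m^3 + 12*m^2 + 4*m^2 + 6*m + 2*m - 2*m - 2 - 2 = 6*m^3 + 16*m^2 + 6*m - 4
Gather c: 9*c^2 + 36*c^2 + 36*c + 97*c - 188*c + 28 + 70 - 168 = 45*c^2 - 55*c - 70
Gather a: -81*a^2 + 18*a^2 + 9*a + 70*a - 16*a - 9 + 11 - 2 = -63*a^2 + 63*a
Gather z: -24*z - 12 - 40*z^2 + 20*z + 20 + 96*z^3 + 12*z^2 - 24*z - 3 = 96*z^3 - 28*z^2 - 28*z + 5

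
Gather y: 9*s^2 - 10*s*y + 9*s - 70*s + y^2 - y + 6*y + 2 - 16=9*s^2 - 61*s + y^2 + y*(5 - 10*s) - 14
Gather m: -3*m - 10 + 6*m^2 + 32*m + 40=6*m^2 + 29*m + 30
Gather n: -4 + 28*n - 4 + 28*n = 56*n - 8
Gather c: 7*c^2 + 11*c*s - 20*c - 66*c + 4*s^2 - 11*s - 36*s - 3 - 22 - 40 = 7*c^2 + c*(11*s - 86) + 4*s^2 - 47*s - 65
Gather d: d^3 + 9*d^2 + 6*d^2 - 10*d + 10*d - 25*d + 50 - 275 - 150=d^3 + 15*d^2 - 25*d - 375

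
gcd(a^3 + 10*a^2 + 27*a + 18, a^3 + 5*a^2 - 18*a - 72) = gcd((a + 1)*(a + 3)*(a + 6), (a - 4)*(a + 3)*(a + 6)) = a^2 + 9*a + 18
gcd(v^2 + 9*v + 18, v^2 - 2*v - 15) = v + 3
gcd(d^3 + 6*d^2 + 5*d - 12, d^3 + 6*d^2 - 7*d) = d - 1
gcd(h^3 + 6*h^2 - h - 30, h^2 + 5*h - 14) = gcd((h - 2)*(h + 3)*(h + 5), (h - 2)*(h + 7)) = h - 2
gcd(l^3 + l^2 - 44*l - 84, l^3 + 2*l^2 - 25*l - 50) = l + 2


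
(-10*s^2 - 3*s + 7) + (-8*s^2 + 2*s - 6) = -18*s^2 - s + 1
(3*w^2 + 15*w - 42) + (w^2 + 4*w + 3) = 4*w^2 + 19*w - 39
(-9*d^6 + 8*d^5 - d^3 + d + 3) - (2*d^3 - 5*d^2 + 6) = -9*d^6 + 8*d^5 - 3*d^3 + 5*d^2 + d - 3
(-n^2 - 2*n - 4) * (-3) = 3*n^2 + 6*n + 12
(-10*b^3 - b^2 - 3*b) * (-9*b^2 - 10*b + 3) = 90*b^5 + 109*b^4 + 7*b^3 + 27*b^2 - 9*b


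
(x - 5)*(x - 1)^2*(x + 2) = x^4 - 5*x^3 - 3*x^2 + 17*x - 10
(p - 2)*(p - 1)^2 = p^3 - 4*p^2 + 5*p - 2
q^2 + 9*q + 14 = (q + 2)*(q + 7)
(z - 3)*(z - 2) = z^2 - 5*z + 6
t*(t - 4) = t^2 - 4*t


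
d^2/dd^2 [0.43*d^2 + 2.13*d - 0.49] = 0.860000000000000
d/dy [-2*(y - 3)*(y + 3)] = -4*y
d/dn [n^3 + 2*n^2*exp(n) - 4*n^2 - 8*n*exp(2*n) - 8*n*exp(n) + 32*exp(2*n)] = 2*n^2*exp(n) + 3*n^2 - 16*n*exp(2*n) - 4*n*exp(n) - 8*n + 56*exp(2*n) - 8*exp(n)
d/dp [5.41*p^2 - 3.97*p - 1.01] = 10.82*p - 3.97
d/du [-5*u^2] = -10*u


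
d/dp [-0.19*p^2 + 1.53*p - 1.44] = 1.53 - 0.38*p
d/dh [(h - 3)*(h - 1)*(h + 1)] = 3*h^2 - 6*h - 1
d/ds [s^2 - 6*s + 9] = 2*s - 6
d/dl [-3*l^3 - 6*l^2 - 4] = 3*l*(-3*l - 4)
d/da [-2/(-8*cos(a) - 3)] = 16*sin(a)/(8*cos(a) + 3)^2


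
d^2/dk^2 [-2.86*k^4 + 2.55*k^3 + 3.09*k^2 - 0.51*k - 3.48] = -34.32*k^2 + 15.3*k + 6.18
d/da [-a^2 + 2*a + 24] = 2 - 2*a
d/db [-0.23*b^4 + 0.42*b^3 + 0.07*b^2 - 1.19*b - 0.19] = -0.92*b^3 + 1.26*b^2 + 0.14*b - 1.19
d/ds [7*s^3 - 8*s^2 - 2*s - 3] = 21*s^2 - 16*s - 2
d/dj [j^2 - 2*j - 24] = 2*j - 2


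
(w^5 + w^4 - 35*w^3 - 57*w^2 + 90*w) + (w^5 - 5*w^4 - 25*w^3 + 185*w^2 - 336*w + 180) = 2*w^5 - 4*w^4 - 60*w^3 + 128*w^2 - 246*w + 180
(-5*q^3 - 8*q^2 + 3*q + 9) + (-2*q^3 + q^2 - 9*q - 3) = -7*q^3 - 7*q^2 - 6*q + 6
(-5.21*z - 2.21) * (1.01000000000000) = -5.2621*z - 2.2321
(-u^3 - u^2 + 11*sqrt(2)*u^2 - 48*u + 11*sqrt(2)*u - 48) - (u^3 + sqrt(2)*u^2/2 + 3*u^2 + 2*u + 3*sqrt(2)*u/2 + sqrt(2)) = -2*u^3 - 4*u^2 + 21*sqrt(2)*u^2/2 - 50*u + 19*sqrt(2)*u/2 - 48 - sqrt(2)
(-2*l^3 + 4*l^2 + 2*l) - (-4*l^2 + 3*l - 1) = -2*l^3 + 8*l^2 - l + 1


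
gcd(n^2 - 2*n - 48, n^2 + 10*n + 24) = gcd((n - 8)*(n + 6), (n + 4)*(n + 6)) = n + 6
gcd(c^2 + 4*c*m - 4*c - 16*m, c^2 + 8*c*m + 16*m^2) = c + 4*m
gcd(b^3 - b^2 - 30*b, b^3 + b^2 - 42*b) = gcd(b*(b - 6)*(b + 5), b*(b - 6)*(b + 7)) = b^2 - 6*b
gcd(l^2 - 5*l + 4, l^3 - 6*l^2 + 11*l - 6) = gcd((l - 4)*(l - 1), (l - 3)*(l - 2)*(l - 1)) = l - 1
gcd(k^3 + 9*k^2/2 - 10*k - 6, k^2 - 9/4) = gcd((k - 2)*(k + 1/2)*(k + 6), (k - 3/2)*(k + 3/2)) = 1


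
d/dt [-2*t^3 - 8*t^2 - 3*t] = -6*t^2 - 16*t - 3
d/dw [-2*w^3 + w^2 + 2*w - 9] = -6*w^2 + 2*w + 2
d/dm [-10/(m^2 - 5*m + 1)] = 10*(2*m - 5)/(m^2 - 5*m + 1)^2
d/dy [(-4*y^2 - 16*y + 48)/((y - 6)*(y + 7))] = 12*(y^2 + 20*y + 52)/(y^4 + 2*y^3 - 83*y^2 - 84*y + 1764)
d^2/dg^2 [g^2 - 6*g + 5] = 2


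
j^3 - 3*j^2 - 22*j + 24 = (j - 6)*(j - 1)*(j + 4)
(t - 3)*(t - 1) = t^2 - 4*t + 3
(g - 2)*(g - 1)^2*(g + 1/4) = g^4 - 15*g^3/4 + 4*g^2 - 3*g/4 - 1/2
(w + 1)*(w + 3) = w^2 + 4*w + 3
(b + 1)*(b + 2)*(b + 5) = b^3 + 8*b^2 + 17*b + 10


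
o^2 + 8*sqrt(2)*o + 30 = (o + 3*sqrt(2))*(o + 5*sqrt(2))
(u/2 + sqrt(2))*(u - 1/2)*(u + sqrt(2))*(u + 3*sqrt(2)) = u^4/2 - u^3/4 + 3*sqrt(2)*u^3 - 3*sqrt(2)*u^2/2 + 11*u^2 - 11*u/2 + 6*sqrt(2)*u - 3*sqrt(2)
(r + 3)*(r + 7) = r^2 + 10*r + 21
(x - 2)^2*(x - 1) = x^3 - 5*x^2 + 8*x - 4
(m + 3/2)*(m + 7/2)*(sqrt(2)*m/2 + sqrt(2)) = sqrt(2)*m^3/2 + 7*sqrt(2)*m^2/2 + 61*sqrt(2)*m/8 + 21*sqrt(2)/4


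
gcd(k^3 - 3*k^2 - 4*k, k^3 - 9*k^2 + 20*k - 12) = 1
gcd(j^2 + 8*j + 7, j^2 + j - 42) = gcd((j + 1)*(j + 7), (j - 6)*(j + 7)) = j + 7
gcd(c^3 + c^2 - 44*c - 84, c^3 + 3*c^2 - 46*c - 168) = c^2 - c - 42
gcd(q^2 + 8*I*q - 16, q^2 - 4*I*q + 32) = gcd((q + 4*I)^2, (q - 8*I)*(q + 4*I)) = q + 4*I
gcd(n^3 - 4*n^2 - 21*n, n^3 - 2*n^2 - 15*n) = n^2 + 3*n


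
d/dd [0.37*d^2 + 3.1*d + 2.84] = 0.74*d + 3.1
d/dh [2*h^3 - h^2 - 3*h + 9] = 6*h^2 - 2*h - 3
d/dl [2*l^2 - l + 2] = 4*l - 1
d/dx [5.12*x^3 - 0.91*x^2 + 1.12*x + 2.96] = 15.36*x^2 - 1.82*x + 1.12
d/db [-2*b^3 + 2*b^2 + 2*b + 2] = -6*b^2 + 4*b + 2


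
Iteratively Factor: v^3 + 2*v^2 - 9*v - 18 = (v - 3)*(v^2 + 5*v + 6) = (v - 3)*(v + 2)*(v + 3)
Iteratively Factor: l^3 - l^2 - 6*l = (l + 2)*(l^2 - 3*l) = (l - 3)*(l + 2)*(l)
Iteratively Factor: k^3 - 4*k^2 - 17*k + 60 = (k - 3)*(k^2 - k - 20) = (k - 3)*(k + 4)*(k - 5)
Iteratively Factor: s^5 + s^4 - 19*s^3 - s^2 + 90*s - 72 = (s + 4)*(s^4 - 3*s^3 - 7*s^2 + 27*s - 18) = (s + 3)*(s + 4)*(s^3 - 6*s^2 + 11*s - 6) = (s - 1)*(s + 3)*(s + 4)*(s^2 - 5*s + 6) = (s - 3)*(s - 1)*(s + 3)*(s + 4)*(s - 2)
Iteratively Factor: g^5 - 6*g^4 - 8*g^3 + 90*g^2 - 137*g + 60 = (g - 5)*(g^4 - g^3 - 13*g^2 + 25*g - 12) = (g - 5)*(g - 1)*(g^3 - 13*g + 12) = (g - 5)*(g - 3)*(g - 1)*(g^2 + 3*g - 4) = (g - 5)*(g - 3)*(g - 1)^2*(g + 4)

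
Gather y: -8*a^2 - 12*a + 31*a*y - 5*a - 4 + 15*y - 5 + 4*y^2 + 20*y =-8*a^2 - 17*a + 4*y^2 + y*(31*a + 35) - 9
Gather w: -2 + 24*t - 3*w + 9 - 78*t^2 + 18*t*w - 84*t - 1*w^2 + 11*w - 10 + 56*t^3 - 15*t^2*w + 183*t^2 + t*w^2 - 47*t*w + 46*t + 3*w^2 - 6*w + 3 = 56*t^3 + 105*t^2 - 14*t + w^2*(t + 2) + w*(-15*t^2 - 29*t + 2)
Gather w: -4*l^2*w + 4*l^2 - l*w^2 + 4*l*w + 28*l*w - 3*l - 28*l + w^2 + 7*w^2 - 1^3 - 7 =4*l^2 - 31*l + w^2*(8 - l) + w*(-4*l^2 + 32*l) - 8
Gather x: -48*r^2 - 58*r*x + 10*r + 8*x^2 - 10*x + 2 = -48*r^2 + 10*r + 8*x^2 + x*(-58*r - 10) + 2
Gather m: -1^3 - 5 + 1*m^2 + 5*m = m^2 + 5*m - 6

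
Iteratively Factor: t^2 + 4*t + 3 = (t + 3)*(t + 1)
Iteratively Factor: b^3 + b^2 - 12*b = (b - 3)*(b^2 + 4*b) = b*(b - 3)*(b + 4)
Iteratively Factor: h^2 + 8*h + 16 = (h + 4)*(h + 4)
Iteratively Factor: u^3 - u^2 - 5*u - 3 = (u - 3)*(u^2 + 2*u + 1) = (u - 3)*(u + 1)*(u + 1)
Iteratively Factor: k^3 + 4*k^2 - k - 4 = (k - 1)*(k^2 + 5*k + 4) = (k - 1)*(k + 1)*(k + 4)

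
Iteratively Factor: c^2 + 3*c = (c + 3)*(c)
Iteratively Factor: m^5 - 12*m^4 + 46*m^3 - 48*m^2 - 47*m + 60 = (m + 1)*(m^4 - 13*m^3 + 59*m^2 - 107*m + 60) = (m - 3)*(m + 1)*(m^3 - 10*m^2 + 29*m - 20) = (m - 3)*(m - 1)*(m + 1)*(m^2 - 9*m + 20) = (m - 5)*(m - 3)*(m - 1)*(m + 1)*(m - 4)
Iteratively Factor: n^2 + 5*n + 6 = (n + 3)*(n + 2)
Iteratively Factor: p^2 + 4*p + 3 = (p + 1)*(p + 3)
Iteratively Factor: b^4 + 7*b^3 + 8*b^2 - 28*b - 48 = (b + 4)*(b^3 + 3*b^2 - 4*b - 12) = (b + 2)*(b + 4)*(b^2 + b - 6) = (b - 2)*(b + 2)*(b + 4)*(b + 3)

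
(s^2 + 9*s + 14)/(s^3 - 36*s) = (s^2 + 9*s + 14)/(s*(s^2 - 36))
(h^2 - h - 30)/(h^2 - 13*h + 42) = (h + 5)/(h - 7)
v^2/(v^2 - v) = v/(v - 1)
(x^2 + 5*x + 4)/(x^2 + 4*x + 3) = (x + 4)/(x + 3)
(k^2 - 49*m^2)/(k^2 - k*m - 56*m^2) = (k - 7*m)/(k - 8*m)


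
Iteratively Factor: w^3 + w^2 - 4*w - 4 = (w + 1)*(w^2 - 4) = (w - 2)*(w + 1)*(w + 2)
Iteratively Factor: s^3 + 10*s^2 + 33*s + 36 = (s + 3)*(s^2 + 7*s + 12) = (s + 3)*(s + 4)*(s + 3)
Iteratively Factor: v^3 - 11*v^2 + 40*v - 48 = (v - 3)*(v^2 - 8*v + 16) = (v - 4)*(v - 3)*(v - 4)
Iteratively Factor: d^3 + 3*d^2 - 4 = (d - 1)*(d^2 + 4*d + 4) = (d - 1)*(d + 2)*(d + 2)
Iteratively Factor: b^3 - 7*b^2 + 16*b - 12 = (b - 3)*(b^2 - 4*b + 4) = (b - 3)*(b - 2)*(b - 2)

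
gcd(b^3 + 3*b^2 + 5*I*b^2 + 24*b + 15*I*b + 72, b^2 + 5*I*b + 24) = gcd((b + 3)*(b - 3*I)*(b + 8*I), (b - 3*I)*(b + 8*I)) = b^2 + 5*I*b + 24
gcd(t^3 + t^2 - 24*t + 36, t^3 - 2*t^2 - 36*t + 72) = t^2 + 4*t - 12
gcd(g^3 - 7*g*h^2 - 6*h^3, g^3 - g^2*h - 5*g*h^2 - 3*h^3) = g^2 - 2*g*h - 3*h^2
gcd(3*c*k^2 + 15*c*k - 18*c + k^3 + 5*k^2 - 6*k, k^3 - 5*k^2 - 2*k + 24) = 1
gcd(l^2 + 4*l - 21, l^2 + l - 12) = l - 3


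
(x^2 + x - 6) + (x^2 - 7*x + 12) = 2*x^2 - 6*x + 6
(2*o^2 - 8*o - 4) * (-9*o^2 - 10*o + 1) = -18*o^4 + 52*o^3 + 118*o^2 + 32*o - 4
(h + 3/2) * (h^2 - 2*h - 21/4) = h^3 - h^2/2 - 33*h/4 - 63/8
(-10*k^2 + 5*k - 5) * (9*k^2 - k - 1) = -90*k^4 + 55*k^3 - 40*k^2 + 5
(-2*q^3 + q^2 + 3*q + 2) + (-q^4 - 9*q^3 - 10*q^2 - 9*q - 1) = -q^4 - 11*q^3 - 9*q^2 - 6*q + 1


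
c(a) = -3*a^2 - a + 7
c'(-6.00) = 35.00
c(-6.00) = -95.00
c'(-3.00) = 17.00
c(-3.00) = -17.00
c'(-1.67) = 9.02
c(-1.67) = 0.30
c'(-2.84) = 16.04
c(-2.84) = -14.36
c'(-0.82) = 3.92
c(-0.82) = 5.80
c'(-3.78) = 21.68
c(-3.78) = -32.09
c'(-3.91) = 22.46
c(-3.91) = -34.95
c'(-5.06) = 29.36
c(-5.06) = -64.75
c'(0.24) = -2.44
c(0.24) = 6.59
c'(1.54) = -10.24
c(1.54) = -1.65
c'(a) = -6*a - 1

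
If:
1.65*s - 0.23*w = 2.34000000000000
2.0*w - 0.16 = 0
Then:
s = 1.43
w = 0.08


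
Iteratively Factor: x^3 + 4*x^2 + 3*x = (x + 1)*(x^2 + 3*x) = x*(x + 1)*(x + 3)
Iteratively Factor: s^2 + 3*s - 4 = (s + 4)*(s - 1)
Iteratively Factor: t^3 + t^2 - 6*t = (t - 2)*(t^2 + 3*t) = (t - 2)*(t + 3)*(t)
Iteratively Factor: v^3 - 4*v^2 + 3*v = (v - 3)*(v^2 - v) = (v - 3)*(v - 1)*(v)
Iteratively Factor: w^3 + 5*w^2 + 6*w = (w + 2)*(w^2 + 3*w) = w*(w + 2)*(w + 3)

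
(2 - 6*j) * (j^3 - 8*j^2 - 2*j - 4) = -6*j^4 + 50*j^3 - 4*j^2 + 20*j - 8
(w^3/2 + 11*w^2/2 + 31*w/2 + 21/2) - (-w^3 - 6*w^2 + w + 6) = 3*w^3/2 + 23*w^2/2 + 29*w/2 + 9/2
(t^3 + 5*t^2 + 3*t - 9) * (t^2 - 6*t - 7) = t^5 - t^4 - 34*t^3 - 62*t^2 + 33*t + 63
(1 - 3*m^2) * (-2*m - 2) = 6*m^3 + 6*m^2 - 2*m - 2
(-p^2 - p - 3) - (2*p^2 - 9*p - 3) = -3*p^2 + 8*p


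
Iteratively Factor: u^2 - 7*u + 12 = (u - 3)*(u - 4)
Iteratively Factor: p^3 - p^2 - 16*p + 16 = (p - 1)*(p^2 - 16) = (p - 1)*(p + 4)*(p - 4)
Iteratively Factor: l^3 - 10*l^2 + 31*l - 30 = (l - 5)*(l^2 - 5*l + 6) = (l - 5)*(l - 3)*(l - 2)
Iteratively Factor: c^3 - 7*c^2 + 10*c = (c - 2)*(c^2 - 5*c) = (c - 5)*(c - 2)*(c)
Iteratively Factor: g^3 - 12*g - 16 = (g + 2)*(g^2 - 2*g - 8) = (g - 4)*(g + 2)*(g + 2)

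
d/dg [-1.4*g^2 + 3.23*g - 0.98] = 3.23 - 2.8*g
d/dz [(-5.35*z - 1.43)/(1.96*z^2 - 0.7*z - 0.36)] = (10.486*z^2 + 5.6056*z + 0.925)/(3.8416*z^4 - 2.744*z^3 - 0.9212*z^2 + 0.504*z + 0.1296)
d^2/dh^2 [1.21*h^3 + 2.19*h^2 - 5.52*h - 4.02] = 7.26*h + 4.38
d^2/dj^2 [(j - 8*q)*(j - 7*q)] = 2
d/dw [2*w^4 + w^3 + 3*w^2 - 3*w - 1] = 8*w^3 + 3*w^2 + 6*w - 3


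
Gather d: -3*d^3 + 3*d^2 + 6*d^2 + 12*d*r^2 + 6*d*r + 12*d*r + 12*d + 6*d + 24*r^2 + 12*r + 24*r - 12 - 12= -3*d^3 + 9*d^2 + d*(12*r^2 + 18*r + 18) + 24*r^2 + 36*r - 24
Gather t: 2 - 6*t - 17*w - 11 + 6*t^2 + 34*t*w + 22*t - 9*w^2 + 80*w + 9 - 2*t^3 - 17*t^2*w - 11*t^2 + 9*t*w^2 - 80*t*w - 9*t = -2*t^3 + t^2*(-17*w - 5) + t*(9*w^2 - 46*w + 7) - 9*w^2 + 63*w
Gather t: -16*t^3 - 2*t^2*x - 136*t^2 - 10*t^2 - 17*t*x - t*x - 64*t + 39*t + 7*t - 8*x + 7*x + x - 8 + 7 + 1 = -16*t^3 + t^2*(-2*x - 146) + t*(-18*x - 18)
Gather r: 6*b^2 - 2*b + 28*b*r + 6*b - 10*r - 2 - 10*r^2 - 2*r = 6*b^2 + 4*b - 10*r^2 + r*(28*b - 12) - 2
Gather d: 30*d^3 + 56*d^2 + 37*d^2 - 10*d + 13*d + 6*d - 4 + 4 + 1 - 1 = 30*d^3 + 93*d^2 + 9*d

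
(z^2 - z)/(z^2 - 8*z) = (z - 1)/(z - 8)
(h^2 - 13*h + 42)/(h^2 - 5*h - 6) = (h - 7)/(h + 1)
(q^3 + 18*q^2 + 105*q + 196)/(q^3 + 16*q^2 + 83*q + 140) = (q + 7)/(q + 5)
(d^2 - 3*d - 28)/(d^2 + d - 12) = (d - 7)/(d - 3)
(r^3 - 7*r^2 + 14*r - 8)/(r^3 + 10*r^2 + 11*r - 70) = (r^2 - 5*r + 4)/(r^2 + 12*r + 35)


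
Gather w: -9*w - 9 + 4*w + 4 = -5*w - 5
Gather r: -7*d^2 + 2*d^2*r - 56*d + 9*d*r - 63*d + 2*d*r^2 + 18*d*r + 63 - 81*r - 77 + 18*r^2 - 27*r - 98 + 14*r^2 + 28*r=-7*d^2 - 119*d + r^2*(2*d + 32) + r*(2*d^2 + 27*d - 80) - 112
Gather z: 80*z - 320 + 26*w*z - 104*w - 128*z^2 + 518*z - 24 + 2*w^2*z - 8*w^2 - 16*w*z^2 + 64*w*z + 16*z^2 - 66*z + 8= -8*w^2 - 104*w + z^2*(-16*w - 112) + z*(2*w^2 + 90*w + 532) - 336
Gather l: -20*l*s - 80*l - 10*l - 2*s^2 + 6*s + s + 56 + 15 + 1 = l*(-20*s - 90) - 2*s^2 + 7*s + 72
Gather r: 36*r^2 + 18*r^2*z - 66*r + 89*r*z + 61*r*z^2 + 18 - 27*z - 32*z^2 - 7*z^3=r^2*(18*z + 36) + r*(61*z^2 + 89*z - 66) - 7*z^3 - 32*z^2 - 27*z + 18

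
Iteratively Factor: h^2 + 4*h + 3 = (h + 3)*(h + 1)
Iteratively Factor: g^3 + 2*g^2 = (g)*(g^2 + 2*g) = g^2*(g + 2)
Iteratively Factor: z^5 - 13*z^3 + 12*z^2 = (z + 4)*(z^4 - 4*z^3 + 3*z^2) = z*(z + 4)*(z^3 - 4*z^2 + 3*z) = z^2*(z + 4)*(z^2 - 4*z + 3) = z^2*(z - 1)*(z + 4)*(z - 3)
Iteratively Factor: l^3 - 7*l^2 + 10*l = (l)*(l^2 - 7*l + 10) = l*(l - 2)*(l - 5)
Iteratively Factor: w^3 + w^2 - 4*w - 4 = (w - 2)*(w^2 + 3*w + 2) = (w - 2)*(w + 1)*(w + 2)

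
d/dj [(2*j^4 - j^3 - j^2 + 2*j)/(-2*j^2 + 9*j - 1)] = 2*(-4*j^5 + 28*j^4 - 13*j^3 - j^2 + j - 1)/(4*j^4 - 36*j^3 + 85*j^2 - 18*j + 1)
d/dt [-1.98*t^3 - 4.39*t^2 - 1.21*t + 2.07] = -5.94*t^2 - 8.78*t - 1.21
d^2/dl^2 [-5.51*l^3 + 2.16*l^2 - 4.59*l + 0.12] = 4.32 - 33.06*l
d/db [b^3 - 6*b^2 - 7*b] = 3*b^2 - 12*b - 7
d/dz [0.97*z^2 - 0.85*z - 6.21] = 1.94*z - 0.85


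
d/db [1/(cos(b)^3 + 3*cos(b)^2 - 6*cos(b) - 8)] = 3*(cos(b)^2 + 2*cos(b) - 2)*sin(b)/(cos(b)^3 + 3*cos(b)^2 - 6*cos(b) - 8)^2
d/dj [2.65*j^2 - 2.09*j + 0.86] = 5.3*j - 2.09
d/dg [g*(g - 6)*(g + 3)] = 3*g^2 - 6*g - 18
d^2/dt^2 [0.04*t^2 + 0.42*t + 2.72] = 0.0800000000000000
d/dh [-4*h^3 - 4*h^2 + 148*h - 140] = -12*h^2 - 8*h + 148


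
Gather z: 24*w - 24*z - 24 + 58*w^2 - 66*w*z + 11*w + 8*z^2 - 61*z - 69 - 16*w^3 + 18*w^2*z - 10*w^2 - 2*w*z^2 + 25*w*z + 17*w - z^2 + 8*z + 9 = -16*w^3 + 48*w^2 + 52*w + z^2*(7 - 2*w) + z*(18*w^2 - 41*w - 77) - 84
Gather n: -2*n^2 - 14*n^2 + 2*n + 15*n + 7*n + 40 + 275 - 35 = -16*n^2 + 24*n + 280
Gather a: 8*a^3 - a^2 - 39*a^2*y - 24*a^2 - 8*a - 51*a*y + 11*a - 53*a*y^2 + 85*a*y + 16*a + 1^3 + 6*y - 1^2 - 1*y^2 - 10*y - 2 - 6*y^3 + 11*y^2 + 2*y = 8*a^3 + a^2*(-39*y - 25) + a*(-53*y^2 + 34*y + 19) - 6*y^3 + 10*y^2 - 2*y - 2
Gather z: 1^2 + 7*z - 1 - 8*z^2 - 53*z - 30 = -8*z^2 - 46*z - 30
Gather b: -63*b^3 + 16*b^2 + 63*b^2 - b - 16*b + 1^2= -63*b^3 + 79*b^2 - 17*b + 1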